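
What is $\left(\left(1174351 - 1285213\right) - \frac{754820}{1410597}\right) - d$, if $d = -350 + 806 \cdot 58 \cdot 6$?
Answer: $- \frac{551544181820}{1410597} \approx -3.91 \cdot 10^{5}$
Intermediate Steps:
$d = 280138$ ($d = -350 + 806 \cdot 348 = -350 + 280488 = 280138$)
$\left(\left(1174351 - 1285213\right) - \frac{754820}{1410597}\right) - d = \left(\left(1174351 - 1285213\right) - \frac{754820}{1410597}\right) - 280138 = \left(-110862 - \frac{754820}{1410597}\right) - 280138 = - \frac{156382359434}{1410597} - 280138 = - \frac{551544181820}{1410597}$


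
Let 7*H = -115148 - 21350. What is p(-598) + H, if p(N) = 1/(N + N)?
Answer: -163251615/8372 ≈ -19500.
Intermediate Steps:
p(N) = 1/(2*N)
H = -136498/7 (H = (-115148 - 21350)/7 = (1/7)*(-136498) = -136498/7 ≈ -19500.)
p(-598) + H = (1/2)/(-598) - 136498/7 = (1/2)*(-1/598) - 136498/7 = -1/1196 - 136498/7 = -163251615/8372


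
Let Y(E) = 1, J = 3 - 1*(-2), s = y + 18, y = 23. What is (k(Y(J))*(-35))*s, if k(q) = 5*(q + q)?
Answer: -14350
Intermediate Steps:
s = 41 (s = 23 + 18 = 41)
J = 5 (J = 3 + 2 = 5)
k(q) = 10*q (k(q) = 5*(2*q) = 10*q)
(k(Y(J))*(-35))*s = ((10*1)*(-35))*41 = (10*(-35))*41 = -350*41 = -14350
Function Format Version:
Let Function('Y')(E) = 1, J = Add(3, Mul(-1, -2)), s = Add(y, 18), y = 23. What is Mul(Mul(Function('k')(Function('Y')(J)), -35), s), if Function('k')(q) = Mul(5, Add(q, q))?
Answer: -14350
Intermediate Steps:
s = 41 (s = Add(23, 18) = 41)
J = 5 (J = Add(3, 2) = 5)
Function('k')(q) = Mul(10, q) (Function('k')(q) = Mul(5, Mul(2, q)) = Mul(10, q))
Mul(Mul(Function('k')(Function('Y')(J)), -35), s) = Mul(Mul(Mul(10, 1), -35), 41) = Mul(Mul(10, -35), 41) = Mul(-350, 41) = -14350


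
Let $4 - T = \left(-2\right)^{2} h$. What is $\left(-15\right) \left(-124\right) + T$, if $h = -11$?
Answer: $1908$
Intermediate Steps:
$T = 48$ ($T = 4 - \left(-2\right)^{2} \left(-11\right) = 4 - 4 \left(-11\right) = 4 - -44 = 4 + 44 = 48$)
$\left(-15\right) \left(-124\right) + T = \left(-15\right) \left(-124\right) + 48 = 1860 + 48 = 1908$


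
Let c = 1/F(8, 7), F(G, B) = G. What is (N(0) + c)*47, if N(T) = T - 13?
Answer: -4841/8 ≈ -605.13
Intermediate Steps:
N(T) = -13 + T
c = ⅛ (c = 1/8 = ⅛ ≈ 0.12500)
(N(0) + c)*47 = ((-13 + 0) + ⅛)*47 = (-13 + ⅛)*47 = -103/8*47 = -4841/8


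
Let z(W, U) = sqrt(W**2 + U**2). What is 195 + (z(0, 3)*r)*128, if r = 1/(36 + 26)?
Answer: 6237/31 ≈ 201.19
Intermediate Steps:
r = 1/62 ≈ 0.016129
z(W, U) = sqrt(U**2 + W**2)
195 + (z(0, 3)*r)*128 = 195 + (sqrt(3**2 + 0**2)*(1/62))*128 = 195 + (sqrt(9 + 0)*(1/62))*128 = 195 + (sqrt(9)*(1/62))*128 = 195 + (3*(1/62))*128 = 195 + (3/62)*128 = 195 + 192/31 = 6237/31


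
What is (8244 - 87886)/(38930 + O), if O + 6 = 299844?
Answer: -39821/169384 ≈ -0.23509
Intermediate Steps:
O = 299838 (O = -6 + 299844 = 299838)
(8244 - 87886)/(38930 + O) = (8244 - 87886)/(38930 + 299838) = -79642/338768 = -79642*1/338768 = -39821/169384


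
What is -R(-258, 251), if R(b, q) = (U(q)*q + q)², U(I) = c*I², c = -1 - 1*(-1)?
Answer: -63001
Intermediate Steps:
c = 0 (c = -1 + 1 = 0)
U(I) = 0 (U(I) = 0*I² = 0)
R(b, q) = q² (R(b, q) = (0*q + q)² = (0 + q)² = q²)
-R(-258, 251) = -1*251² = -1*63001 = -63001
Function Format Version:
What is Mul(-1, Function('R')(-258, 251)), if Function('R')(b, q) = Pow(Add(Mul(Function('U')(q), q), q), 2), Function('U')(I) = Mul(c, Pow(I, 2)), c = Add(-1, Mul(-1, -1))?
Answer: -63001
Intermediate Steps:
c = 0 (c = Add(-1, 1) = 0)
Function('U')(I) = 0 (Function('U')(I) = Mul(0, Pow(I, 2)) = 0)
Function('R')(b, q) = Pow(q, 2) (Function('R')(b, q) = Pow(Add(Mul(0, q), q), 2) = Pow(Add(0, q), 2) = Pow(q, 2))
Mul(-1, Function('R')(-258, 251)) = Mul(-1, Pow(251, 2)) = Mul(-1, 63001) = -63001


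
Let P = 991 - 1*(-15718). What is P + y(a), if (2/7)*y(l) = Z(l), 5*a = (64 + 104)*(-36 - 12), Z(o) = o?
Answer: 55321/5 ≈ 11064.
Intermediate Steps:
a = -8064/5 (a = ((64 + 104)*(-36 - 12))/5 = (168*(-48))/5 = (⅕)*(-8064) = -8064/5 ≈ -1612.8)
y(l) = 7*l/2
P = 16709 (P = 991 + 15718 = 16709)
P + y(a) = 16709 + (7/2)*(-8064/5) = 16709 - 28224/5 = 55321/5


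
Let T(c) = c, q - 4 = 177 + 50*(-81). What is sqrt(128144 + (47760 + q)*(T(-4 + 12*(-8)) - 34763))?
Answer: I*sqrt(1530043789) ≈ 39116.0*I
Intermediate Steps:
q = -3869 (q = 4 + (177 + 50*(-81)) = 4 + (177 - 4050) = 4 - 3873 = -3869)
sqrt(128144 + (47760 + q)*(T(-4 + 12*(-8)) - 34763)) = sqrt(128144 + (47760 - 3869)*((-4 + 12*(-8)) - 34763)) = sqrt(128144 + 43891*((-4 - 96) - 34763)) = sqrt(128144 + 43891*(-100 - 34763)) = sqrt(128144 + 43891*(-34863)) = sqrt(128144 - 1530171933) = sqrt(-1530043789) = I*sqrt(1530043789)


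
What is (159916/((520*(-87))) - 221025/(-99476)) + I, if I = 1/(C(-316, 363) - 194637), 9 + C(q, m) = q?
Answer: -5538285626729/4218203680860 ≈ -1.3129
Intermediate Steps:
C(q, m) = -9 + q
I = -1/194962 (I = 1/((-9 - 316) - 194637) = 1/(-325 - 194637) = 1/(-194962) = -1/194962 ≈ -5.1292e-6)
(159916/((520*(-87))) - 221025/(-99476)) + I = (159916/((520*(-87))) - 221025/(-99476)) - 1/194962 = (159916/(-45240) - 221025*(-1/99476)) - 1/194962 = (159916*(-1/45240) + 221025/99476) - 1/194962 = (-39979/11310 + 221025/99476) - 1/194962 = -56813779/43272060 - 1/194962 = -5538285626729/4218203680860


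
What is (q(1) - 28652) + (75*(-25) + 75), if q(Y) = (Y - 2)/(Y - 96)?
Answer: -2892939/95 ≈ -30452.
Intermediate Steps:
q(Y) = (-2 + Y)/(-96 + Y)
(q(1) - 28652) + (75*(-25) + 75) = ((-2 + 1)/(-96 + 1) - 28652) + (75*(-25) + 75) = (-1/(-95) - 28652) + (-1875 + 75) = (-1/95*(-1) - 28652) - 1800 = (1/95 - 28652) - 1800 = -2721939/95 - 1800 = -2892939/95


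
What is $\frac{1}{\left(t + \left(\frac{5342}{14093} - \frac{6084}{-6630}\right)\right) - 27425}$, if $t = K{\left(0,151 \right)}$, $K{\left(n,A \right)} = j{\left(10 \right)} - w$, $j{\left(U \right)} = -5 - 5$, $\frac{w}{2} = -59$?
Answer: $- \frac{70465}{1924801033} \approx -3.6609 \cdot 10^{-5}$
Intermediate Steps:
$w = -118$ ($w = 2 \left(-59\right) = -118$)
$j{\left(U \right)} = -10$
$K{\left(n,A \right)} = 108$ ($K{\left(n,A \right)} = -10 - -118 = -10 + 118 = 108$)
$t = 108$
$\frac{1}{\left(t + \left(\frac{5342}{14093} - \frac{6084}{-6630}\right)\right) - 27425} = \frac{1}{\left(108 + \left(\frac{5342}{14093} - \frac{6084}{-6630}\right)\right) - 27425} = \frac{1}{\left(108 + \left(5342 \cdot \frac{1}{14093} - - \frac{78}{85}\right)\right) - 27425} = \frac{1}{\left(108 + \left(\frac{5342}{14093} + \frac{78}{85}\right)\right) - 27425} = \frac{1}{\left(108 + \frac{91372}{70465}\right) - 27425} = \frac{1}{\frac{7701592}{70465} - 27425} = \frac{1}{- \frac{1924801033}{70465}} = - \frac{70465}{1924801033}$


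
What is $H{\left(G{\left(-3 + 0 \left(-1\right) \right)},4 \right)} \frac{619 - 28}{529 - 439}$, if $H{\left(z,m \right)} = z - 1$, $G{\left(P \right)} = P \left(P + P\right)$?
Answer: $\frac{3349}{30} \approx 111.63$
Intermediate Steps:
$G{\left(P \right)} = 2 P^{2}$ ($G{\left(P \right)} = P 2 P = 2 P^{2}$)
$H{\left(z,m \right)} = -1 + z$
$H{\left(G{\left(-3 + 0 \left(-1\right) \right)},4 \right)} \frac{619 - 28}{529 - 439} = \left(-1 + 2 \left(-3 + 0 \left(-1\right)\right)^{2}\right) \frac{619 - 28}{529 - 439} = \left(-1 + 2 \left(-3 + 0\right)^{2}\right) \frac{591}{90} = \left(-1 + 2 \left(-3\right)^{2}\right) 591 \cdot \frac{1}{90} = \left(-1 + 2 \cdot 9\right) \frac{197}{30} = \left(-1 + 18\right) \frac{197}{30} = 17 \cdot \frac{197}{30} = \frac{3349}{30}$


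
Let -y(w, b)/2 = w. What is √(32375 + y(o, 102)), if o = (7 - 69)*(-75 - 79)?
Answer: 7*√271 ≈ 115.23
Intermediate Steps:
o = 9548 (o = -62*(-154) = 9548)
y(w, b) = -2*w
√(32375 + y(o, 102)) = √(32375 - 2*9548) = √(32375 - 19096) = √13279 = 7*√271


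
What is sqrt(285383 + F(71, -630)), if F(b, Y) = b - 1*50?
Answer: 2*sqrt(71351) ≈ 534.23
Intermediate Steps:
F(b, Y) = -50 + b (F(b, Y) = b - 50 = -50 + b)
sqrt(285383 + F(71, -630)) = sqrt(285383 + (-50 + 71)) = sqrt(285383 + 21) = sqrt(285404) = 2*sqrt(71351)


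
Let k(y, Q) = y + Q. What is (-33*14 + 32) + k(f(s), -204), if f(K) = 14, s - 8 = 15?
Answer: -620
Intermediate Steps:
s = 23 (s = 8 + 15 = 23)
k(y, Q) = Q + y
(-33*14 + 32) + k(f(s), -204) = (-33*14 + 32) + (-204 + 14) = (-462 + 32) - 190 = -430 - 190 = -620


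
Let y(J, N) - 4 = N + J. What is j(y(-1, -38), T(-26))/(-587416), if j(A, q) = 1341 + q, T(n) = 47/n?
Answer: -34819/15272816 ≈ -0.0022798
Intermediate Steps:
y(J, N) = 4 + J + N (y(J, N) = 4 + (N + J) = 4 + (J + N) = 4 + J + N)
j(y(-1, -38), T(-26))/(-587416) = (1341 + 47/(-26))/(-587416) = (1341 + 47*(-1/26))*(-1/587416) = (1341 - 47/26)*(-1/587416) = (34819/26)*(-1/587416) = -34819/15272816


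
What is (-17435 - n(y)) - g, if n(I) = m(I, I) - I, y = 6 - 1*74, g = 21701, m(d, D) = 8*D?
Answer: -38660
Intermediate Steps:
y = -68 (y = 6 - 74 = -68)
n(I) = 7*I (n(I) = 8*I - I = 7*I)
(-17435 - n(y)) - g = (-17435 - 7*(-68)) - 1*21701 = (-17435 - 1*(-476)) - 21701 = (-17435 + 476) - 21701 = -16959 - 21701 = -38660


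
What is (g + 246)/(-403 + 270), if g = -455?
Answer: 11/7 ≈ 1.5714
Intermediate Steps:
(g + 246)/(-403 + 270) = (-455 + 246)/(-403 + 270) = -209/(-133) = -209*(-1/133) = 11/7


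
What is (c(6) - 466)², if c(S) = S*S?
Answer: 184900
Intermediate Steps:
c(S) = S²
(c(6) - 466)² = (6² - 466)² = (36 - 466)² = (-430)² = 184900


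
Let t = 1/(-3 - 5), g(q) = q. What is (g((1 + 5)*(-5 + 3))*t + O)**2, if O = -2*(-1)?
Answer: 49/4 ≈ 12.250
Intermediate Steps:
O = 2
t = -1/8 (t = 1/(-8) = -1/8 ≈ -0.12500)
(g((1 + 5)*(-5 + 3))*t + O)**2 = (((1 + 5)*(-5 + 3))*(-1/8) + 2)**2 = ((6*(-2))*(-1/8) + 2)**2 = (-12*(-1/8) + 2)**2 = (3/2 + 2)**2 = (7/2)**2 = 49/4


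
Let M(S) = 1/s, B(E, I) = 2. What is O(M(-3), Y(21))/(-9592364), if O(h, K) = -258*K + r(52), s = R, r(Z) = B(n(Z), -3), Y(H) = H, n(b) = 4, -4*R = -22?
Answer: 1354/2398091 ≈ 0.00056462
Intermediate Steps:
R = 11/2 (R = -1/4*(-22) = 11/2 ≈ 5.5000)
r(Z) = 2
s = 11/2 ≈ 5.5000
M(S) = 2/11 (M(S) = 1/(11/2) = 2/11)
O(h, K) = 2 - 258*K (O(h, K) = -258*K + 2 = 2 - 258*K)
O(M(-3), Y(21))/(-9592364) = (2 - 258*21)/(-9592364) = (2 - 5418)*(-1/9592364) = -5416*(-1/9592364) = 1354/2398091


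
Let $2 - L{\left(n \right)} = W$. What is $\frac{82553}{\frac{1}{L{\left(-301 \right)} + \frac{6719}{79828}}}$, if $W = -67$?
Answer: $\frac{455267494603}{79828} \approx 5.7031 \cdot 10^{6}$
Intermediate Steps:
$L{\left(n \right)} = 69$ ($L{\left(n \right)} = 2 - -67 = 2 + 67 = 69$)
$\frac{82553}{\frac{1}{L{\left(-301 \right)} + \frac{6719}{79828}}} = \frac{82553}{\frac{1}{69 + \frac{6719}{79828}}} = \frac{82553}{\frac{1}{\frac{5514851}{79828}}} = \frac{82553}{\frac{79828}{5514851}} = 82553 \cdot \frac{5514851}{79828} = \frac{455267494603}{79828}$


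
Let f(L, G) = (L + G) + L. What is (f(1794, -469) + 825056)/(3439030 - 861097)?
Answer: 828175/2577933 ≈ 0.32126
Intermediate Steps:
f(L, G) = G + 2*L (f(L, G) = (G + L) + L = G + 2*L)
(f(1794, -469) + 825056)/(3439030 - 861097) = ((-469 + 2*1794) + 825056)/(3439030 - 861097) = ((-469 + 3588) + 825056)/2577933 = (3119 + 825056)*(1/2577933) = 828175*(1/2577933) = 828175/2577933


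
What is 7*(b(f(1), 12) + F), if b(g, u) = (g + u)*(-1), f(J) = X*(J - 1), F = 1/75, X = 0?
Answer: -6293/75 ≈ -83.907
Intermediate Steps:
F = 1/75 ≈ 0.013333
f(J) = 0 (f(J) = 0*(J - 1) = 0*(-1 + J) = 0)
b(g, u) = -g - u
7*(b(f(1), 12) + F) = 7*((-1*0 - 1*12) + 1/75) = 7*((0 - 12) + 1/75) = 7*(-12 + 1/75) = 7*(-899/75) = -6293/75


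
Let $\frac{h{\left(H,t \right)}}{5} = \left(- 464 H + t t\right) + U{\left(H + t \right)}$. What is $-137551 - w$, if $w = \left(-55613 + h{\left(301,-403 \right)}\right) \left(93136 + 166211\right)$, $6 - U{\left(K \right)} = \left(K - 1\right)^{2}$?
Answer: $-1322029210$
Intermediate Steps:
$U{\left(K \right)} = 6 - \left(-1 + K\right)^{2}$ ($U{\left(K \right)} = 6 - \left(K - 1\right)^{2} = 6 - \left(-1 + K\right)^{2}$)
$h{\left(H,t \right)} = 30 - 2320 H - 5 \left(-1 + H + t\right)^{2} + 5 t^{2}$ ($h{\left(H,t \right)} = 5 \left(\left(- 464 H + t t\right) - \left(-6 + \left(-1 + \left(H + t\right)\right)^{2}\right)\right) = 5 \left(\left(- 464 H + t^{2}\right) - \left(-6 + \left(-1 + H + t\right)^{2}\right)\right) = 5 \left(\left(t^{2} - 464 H\right) - \left(-6 + \left(-1 + H + t\right)^{2}\right)\right) = 5 \left(6 + t^{2} - \left(-1 + H + t\right)^{2} - 464 H\right) = 30 - 2320 H - 5 \left(-1 + H + t\right)^{2} + 5 t^{2}$)
$w = 1321891659$ ($w = \left(-55613 + \left(30 - 698320 - 5 \left(-1 + 301 - 403\right)^{2} + 5 \left(-403\right)^{2}\right)\right) \left(93136 + 166211\right) = \left(-55613 + \left(30 - 698320 - 5 \left(-103\right)^{2} + 5 \cdot 162409\right)\right) 259347 = \left(-55613 + \left(30 - 698320 - 53045 + 812045\right)\right) 259347 = \left(-55613 + 60710\right) 259347 = 5097 \cdot 259347 = 1321891659$)
$-137551 - w = -137551 - 1321891659 = -1322029210$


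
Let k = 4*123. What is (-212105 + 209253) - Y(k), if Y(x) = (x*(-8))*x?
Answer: 1933660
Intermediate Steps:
k = 492
Y(x) = -8*x**2 (Y(x) = (-8*x)*x = -8*x**2)
(-212105 + 209253) - Y(k) = (-212105 + 209253) - (-8)*492**2 = -2852 - (-8)*242064 = -2852 - 1*(-1936512) = -2852 + 1936512 = 1933660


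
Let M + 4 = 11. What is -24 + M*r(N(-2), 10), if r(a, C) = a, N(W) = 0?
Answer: -24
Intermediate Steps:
M = 7 (M = -4 + 11 = 7)
-24 + M*r(N(-2), 10) = -24 + 7*0 = -24 + 0 = -24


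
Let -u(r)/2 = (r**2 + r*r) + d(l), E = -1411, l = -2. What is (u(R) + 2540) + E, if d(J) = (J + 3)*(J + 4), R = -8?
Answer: 869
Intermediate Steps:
d(J) = (3 + J)*(4 + J)
u(r) = -4 - 4*r**2 (u(r) = -2*((r**2 + r*r) + (12 + (-2)**2 + 7*(-2))) = -2*((r**2 + r**2) + (12 + 4 - 14)) = -2*(2*r**2 + 2) = -2*(2 + 2*r**2) = -4 - 4*r**2)
(u(R) + 2540) + E = ((-4 - 4*(-8)**2) + 2540) - 1411 = ((-4 - 4*64) + 2540) - 1411 = ((-4 - 256) + 2540) - 1411 = (-260 + 2540) - 1411 = 2280 - 1411 = 869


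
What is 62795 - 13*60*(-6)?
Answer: 67475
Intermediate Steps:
62795 - 13*60*(-6) = 62795 - 780*(-6) = 62795 - 1*(-4680) = 62795 + 4680 = 67475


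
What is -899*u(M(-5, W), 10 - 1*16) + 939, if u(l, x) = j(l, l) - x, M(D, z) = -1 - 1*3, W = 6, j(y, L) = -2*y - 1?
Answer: -10748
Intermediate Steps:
j(y, L) = -1 - 2*y
M(D, z) = -4 (M(D, z) = -1 - 3 = -4)
u(l, x) = -1 - x - 2*l (u(l, x) = (-1 - 2*l) - x = -1 - x - 2*l)
-899*u(M(-5, W), 10 - 1*16) + 939 = -899*(-1 - (10 - 1*16) - 2*(-4)) + 939 = -899*(-1 - (10 - 16) + 8) + 939 = -899*(-1 - 1*(-6) + 8) + 939 = -899*(-1 + 6 + 8) + 939 = -899*13 + 939 = -11687 + 939 = -10748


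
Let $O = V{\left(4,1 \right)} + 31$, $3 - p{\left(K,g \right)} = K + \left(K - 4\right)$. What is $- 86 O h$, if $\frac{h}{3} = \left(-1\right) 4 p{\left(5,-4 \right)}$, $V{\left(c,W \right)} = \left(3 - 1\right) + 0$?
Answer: $-102168$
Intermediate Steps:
$p{\left(K,g \right)} = 7 - 2 K$ ($p{\left(K,g \right)} = 3 - \left(K + \left(K - 4\right)\right) = 3 - \left(K + \left(-4 + K\right)\right) = 3 - \left(-4 + 2 K\right) = 7 - 2 K$)
$V{\left(c,W \right)} = 2$ ($V{\left(c,W \right)} = 2 + 0 = 2$)
$h = 36$ ($h = 3 \left(-1\right) 4 \left(7 - 10\right) = 3 \left(- 4 \left(7 - 10\right)\right) = 3 \left(\left(-4\right) \left(-3\right)\right) = 3 \cdot 12 = 36$)
$O = 33$ ($O = 2 + 31 = 33$)
$- 86 O h = \left(-86\right) 33 \cdot 36 = \left(-2838\right) 36 = -102168$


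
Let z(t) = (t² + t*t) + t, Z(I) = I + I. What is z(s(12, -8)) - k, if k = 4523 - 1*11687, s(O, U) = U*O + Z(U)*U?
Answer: 9244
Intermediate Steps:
Z(I) = 2*I
s(O, U) = 2*U² + O*U (s(O, U) = U*O + (2*U)*U = O*U + 2*U² = 2*U² + O*U)
k = -7164 (k = 4523 - 11687 = -7164)
z(t) = t + 2*t² (z(t) = (t² + t²) + t = 2*t² + t = t + 2*t²)
z(s(12, -8)) - k = (-8*(12 + 2*(-8)))*(1 + 2*(-8*(12 + 2*(-8)))) - 1*(-7164) = (-8*(12 - 16))*(1 + 2*(-8*(12 - 16))) + 7164 = (-8*(-4))*(1 + 2*(-8*(-4))) + 7164 = 32*(1 + 2*32) + 7164 = 32*(1 + 64) + 7164 = 32*65 + 7164 = 2080 + 7164 = 9244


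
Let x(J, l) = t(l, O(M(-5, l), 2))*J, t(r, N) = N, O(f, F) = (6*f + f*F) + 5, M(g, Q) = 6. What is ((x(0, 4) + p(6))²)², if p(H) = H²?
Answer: 1679616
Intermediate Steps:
O(f, F) = 5 + 6*f + F*f (O(f, F) = (6*f + F*f) + 5 = 5 + 6*f + F*f)
x(J, l) = 53*J (x(J, l) = (5 + 6*6 + 2*6)*J = (5 + 36 + 12)*J = 53*J)
((x(0, 4) + p(6))²)² = ((53*0 + 6²)²)² = ((0 + 36)²)² = (36²)² = 1296² = 1679616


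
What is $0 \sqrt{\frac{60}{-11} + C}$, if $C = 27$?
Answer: $0$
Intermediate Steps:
$0 \sqrt{\frac{60}{-11} + C} = 0 \sqrt{\frac{60}{-11} + 27} = 0 \sqrt{60 \left(- \frac{1}{11}\right) + 27} = 0 \sqrt{- \frac{60}{11} + 27} = 0 \sqrt{\frac{237}{11}} = 0 \frac{\sqrt{2607}}{11} = 0$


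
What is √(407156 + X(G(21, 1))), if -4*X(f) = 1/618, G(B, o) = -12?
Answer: √622010591958/1236 ≈ 638.09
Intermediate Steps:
X(f) = -1/2472 (X(f) = -¼/618 = -¼*1/618 = -1/2472)
√(407156 + X(G(21, 1))) = √(407156 - 1/2472) = √(1006489631/2472) = √622010591958/1236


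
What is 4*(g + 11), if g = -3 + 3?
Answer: 44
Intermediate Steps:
g = 0
4*(g + 11) = 4*(0 + 11) = 4*11 = 44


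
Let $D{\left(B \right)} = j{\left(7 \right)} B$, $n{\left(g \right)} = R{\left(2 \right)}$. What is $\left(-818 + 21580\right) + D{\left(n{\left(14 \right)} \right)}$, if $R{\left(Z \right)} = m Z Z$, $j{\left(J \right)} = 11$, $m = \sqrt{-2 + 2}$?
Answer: $20762$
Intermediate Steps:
$m = 0$ ($m = \sqrt{0} = 0$)
$R{\left(Z \right)} = 0$ ($R{\left(Z \right)} = 0 Z Z = 0 Z = 0$)
$n{\left(g \right)} = 0$
$D{\left(B \right)} = 11 B$
$\left(-818 + 21580\right) + D{\left(n{\left(14 \right)} \right)} = \left(-818 + 21580\right) + 11 \cdot 0 = 20762 + 0 = 20762$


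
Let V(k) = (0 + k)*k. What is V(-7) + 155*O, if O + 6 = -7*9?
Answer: -10646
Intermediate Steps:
V(k) = k**2 (V(k) = k*k = k**2)
O = -69 (O = -6 - 7*9 = -6 - 63 = -69)
V(-7) + 155*O = (-7)**2 + 155*(-69) = 49 - 10695 = -10646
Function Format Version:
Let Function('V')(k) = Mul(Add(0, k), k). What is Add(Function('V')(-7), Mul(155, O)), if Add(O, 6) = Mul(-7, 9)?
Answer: -10646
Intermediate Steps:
Function('V')(k) = Pow(k, 2) (Function('V')(k) = Mul(k, k) = Pow(k, 2))
O = -69 (O = Add(-6, Mul(-7, 9)) = Add(-6, -63) = -69)
Add(Function('V')(-7), Mul(155, O)) = Add(Pow(-7, 2), Mul(155, -69)) = Add(49, -10695) = -10646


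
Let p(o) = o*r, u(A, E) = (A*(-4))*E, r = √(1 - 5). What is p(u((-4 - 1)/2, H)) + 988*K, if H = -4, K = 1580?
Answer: 1561040 - 80*I ≈ 1.561e+6 - 80.0*I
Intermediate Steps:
r = 2*I (r = √(-4) = 2*I ≈ 2.0*I)
u(A, E) = -4*A*E (u(A, E) = (-4*A)*E = -4*A*E)
p(o) = 2*I*o (p(o) = o*(2*I) = 2*I*o)
p(u((-4 - 1)/2, H)) + 988*K = 2*I*(-4*(-4 - 1)/2*(-4)) + 988*1580 = 2*I*(-4*(-5*½)*(-4)) + 1561040 = 2*I*(-4*(-5/2)*(-4)) + 1561040 = 2*I*(-40) + 1561040 = -80*I + 1561040 = 1561040 - 80*I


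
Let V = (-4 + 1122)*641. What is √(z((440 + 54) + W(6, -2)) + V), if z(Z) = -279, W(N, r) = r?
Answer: √716359 ≈ 846.38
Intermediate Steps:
V = 716638 (V = 1118*641 = 716638)
√(z((440 + 54) + W(6, -2)) + V) = √(-279 + 716638) = √716359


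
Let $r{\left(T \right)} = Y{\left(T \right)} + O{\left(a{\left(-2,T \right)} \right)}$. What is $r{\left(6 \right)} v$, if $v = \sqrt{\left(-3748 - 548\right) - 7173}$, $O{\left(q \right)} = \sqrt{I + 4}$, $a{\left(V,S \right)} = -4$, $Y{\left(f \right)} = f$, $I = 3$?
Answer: $i \sqrt{11469} \left(6 + \sqrt{7}\right) \approx 925.9 i$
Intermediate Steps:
$O{\left(q \right)} = \sqrt{7}$ ($O{\left(q \right)} = \sqrt{3 + 4} = \sqrt{7}$)
$v = i \sqrt{11469}$ ($v = \sqrt{-4296 - 7173} = \sqrt{-11469} = i \sqrt{11469} \approx 107.09 i$)
$r{\left(T \right)} = T + \sqrt{7}$
$r{\left(6 \right)} v = \left(6 + \sqrt{7}\right) i \sqrt{11469} = i \sqrt{11469} \left(6 + \sqrt{7}\right)$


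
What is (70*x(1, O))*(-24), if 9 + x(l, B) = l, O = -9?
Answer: 13440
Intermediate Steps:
x(l, B) = -9 + l
(70*x(1, O))*(-24) = (70*(-9 + 1))*(-24) = (70*(-8))*(-24) = -560*(-24) = 13440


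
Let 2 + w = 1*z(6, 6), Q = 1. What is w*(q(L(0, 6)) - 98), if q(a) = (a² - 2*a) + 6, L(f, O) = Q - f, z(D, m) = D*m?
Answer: -3162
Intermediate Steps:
L(f, O) = 1 - f
w = 34 (w = -2 + 1*(6*6) = -2 + 1*36 = -2 + 36 = 34)
q(a) = 6 + a² - 2*a
w*(q(L(0, 6)) - 98) = 34*((6 + (1 - 1*0)² - 2*(1 - 1*0)) - 98) = 34*((6 + (1 + 0)² - 2*(1 + 0)) - 98) = 34*((6 + 1² - 2*1) - 98) = 34*((6 + 1 - 2) - 98) = 34*(5 - 98) = 34*(-93) = -3162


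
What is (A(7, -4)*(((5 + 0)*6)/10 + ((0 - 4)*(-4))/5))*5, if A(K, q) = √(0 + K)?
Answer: 31*√7 ≈ 82.018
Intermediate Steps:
A(K, q) = √K
(A(7, -4)*(((5 + 0)*6)/10 + ((0 - 4)*(-4))/5))*5 = (√7*(((5 + 0)*6)/10 + ((0 - 4)*(-4))/5))*5 = (√7*((5*6)*(⅒) - 4*(-4)*(⅕)))*5 = (√7*(30*(⅒) + 16*(⅕)))*5 = (√7*(3 + 16/5))*5 = (√7*(31/5))*5 = (31*√7/5)*5 = 31*√7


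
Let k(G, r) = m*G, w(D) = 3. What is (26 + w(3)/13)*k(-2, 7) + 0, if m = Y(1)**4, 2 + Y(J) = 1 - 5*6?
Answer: -629841322/13 ≈ -4.8449e+7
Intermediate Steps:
Y(J) = -31 (Y(J) = -2 + (1 - 5*6) = -2 + (1 - 30) = -2 - 29 = -31)
m = 923521 (m = (-31)**4 = 923521)
k(G, r) = 923521*G
(26 + w(3)/13)*k(-2, 7) + 0 = (26 + 3/13)*(923521*(-2)) + 0 = (26 + 3*(1/13))*(-1847042) + 0 = (26 + 3/13)*(-1847042) + 0 = (341/13)*(-1847042) + 0 = -629841322/13 + 0 = -629841322/13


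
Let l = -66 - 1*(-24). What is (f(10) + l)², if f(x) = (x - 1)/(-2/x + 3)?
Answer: 294849/196 ≈ 1504.3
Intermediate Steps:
l = -42 (l = -66 + 24 = -42)
f(x) = (-1 + x)/(3 - 2/x)
(f(10) + l)² = (10*(-1 + 10)/(-2 + 3*10) - 42)² = (10*9/(-2 + 30) - 42)² = (10*9/28 - 42)² = (10*(1/28)*9 - 42)² = (45/14 - 42)² = (-543/14)² = 294849/196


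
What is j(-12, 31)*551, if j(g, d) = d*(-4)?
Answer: -68324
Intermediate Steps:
j(g, d) = -4*d
j(-12, 31)*551 = -4*31*551 = -124*551 = -68324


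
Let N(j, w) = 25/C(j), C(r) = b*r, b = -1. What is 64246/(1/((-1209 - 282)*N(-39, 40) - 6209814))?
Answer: -399017114594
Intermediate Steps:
C(r) = -r
N(j, w) = -25/j (N(j, w) = 25/((-j)) = 25*(-1/j) = -25/j)
64246/(1/((-1209 - 282)*N(-39, 40) - 6209814)) = 64246/(1/((-1209 - 282)*(-25/(-39)) - 6209814)) = 64246/(1/(-(-37275)*(-1)/39 - 6209814)) = 64246/(1/(-1491*25/39 - 6209814)) = 64246/(1/(-12425/13 - 6209814)) = 64246/(1/(-80740007/13)) = 64246/(-13/80740007) = 64246*(-80740007/13) = -399017114594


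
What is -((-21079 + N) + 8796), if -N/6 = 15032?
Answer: 102475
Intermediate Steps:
N = -90192 (N = -6*15032 = -90192)
-((-21079 + N) + 8796) = -((-21079 - 90192) + 8796) = -(-111271 + 8796) = -1*(-102475) = 102475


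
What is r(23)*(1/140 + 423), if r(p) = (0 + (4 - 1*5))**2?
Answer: 59221/140 ≈ 423.01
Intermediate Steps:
r(p) = 1 (r(p) = (0 + (4 - 5))**2 = (0 - 1)**2 = (-1)**2 = 1)
r(23)*(1/140 + 423) = 1*(1/140 + 423) = 1*(59221/140) = 59221/140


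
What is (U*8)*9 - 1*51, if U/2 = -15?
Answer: -2211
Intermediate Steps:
U = -30 (U = 2*(-15) = -30)
(U*8)*9 - 1*51 = -30*8*9 - 1*51 = -240*9 - 51 = -2160 - 51 = -2211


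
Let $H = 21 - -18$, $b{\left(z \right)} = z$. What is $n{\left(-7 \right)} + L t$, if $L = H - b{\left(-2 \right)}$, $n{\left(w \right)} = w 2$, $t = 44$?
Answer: $1790$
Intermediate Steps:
$n{\left(w \right)} = 2 w$
$H = 39$ ($H = 21 + 18 = 39$)
$L = 41$ ($L = 39 - -2 = 39 + 2 = 41$)
$n{\left(-7 \right)} + L t = 2 \left(-7\right) + 41 \cdot 44 = -14 + 1804 = 1790$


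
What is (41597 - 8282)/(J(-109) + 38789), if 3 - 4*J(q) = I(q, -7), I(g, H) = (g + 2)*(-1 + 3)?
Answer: 44420/51791 ≈ 0.85768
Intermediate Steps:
I(g, H) = 4 + 2*g (I(g, H) = (2 + g)*2 = 4 + 2*g)
J(q) = -1/4 - q/2 (J(q) = 3/4 - (4 + 2*q)/4 = 3/4 + (-1 - q/2) = -1/4 - q/2)
(41597 - 8282)/(J(-109) + 38789) = (41597 - 8282)/((-1/4 - 1/2*(-109)) + 38789) = 33315/((-1/4 + 109/2) + 38789) = 33315/(217/4 + 38789) = 33315/(155373/4) = 33315*(4/155373) = 44420/51791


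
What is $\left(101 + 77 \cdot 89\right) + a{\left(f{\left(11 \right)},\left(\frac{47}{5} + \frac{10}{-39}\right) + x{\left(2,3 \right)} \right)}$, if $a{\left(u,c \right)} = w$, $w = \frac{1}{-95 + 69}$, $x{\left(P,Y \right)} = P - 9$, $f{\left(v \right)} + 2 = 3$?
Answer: $\frac{180803}{26} \approx 6954.0$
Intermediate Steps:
$f{\left(v \right)} = 1$ ($f{\left(v \right)} = -2 + 3 = 1$)
$x{\left(P,Y \right)} = -9 + P$
$w = - \frac{1}{26}$ ($w = \frac{1}{-26} = - \frac{1}{26} \approx -0.038462$)
$a{\left(u,c \right)} = - \frac{1}{26}$
$\left(101 + 77 \cdot 89\right) + a{\left(f{\left(11 \right)},\left(\frac{47}{5} + \frac{10}{-39}\right) + x{\left(2,3 \right)} \right)} = \left(101 + 77 \cdot 89\right) - \frac{1}{26} = \left(101 + 6853\right) - \frac{1}{26} = 6954 - \frac{1}{26} = \frac{180803}{26}$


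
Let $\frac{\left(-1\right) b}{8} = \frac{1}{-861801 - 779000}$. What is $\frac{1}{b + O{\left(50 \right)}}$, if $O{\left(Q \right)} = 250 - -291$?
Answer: $\frac{1640801}{887673349} \approx 0.0018484$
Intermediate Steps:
$b = \frac{8}{1640801}$ ($b = - \frac{8}{-861801 - 779000} = - \frac{8}{-1640801} = \left(-8\right) \left(- \frac{1}{1640801}\right) = \frac{8}{1640801} \approx 4.8757 \cdot 10^{-6}$)
$O{\left(Q \right)} = 541$ ($O{\left(Q \right)} = 250 + 291 = 541$)
$\frac{1}{b + O{\left(50 \right)}} = \frac{1}{\frac{8}{1640801} + 541} = \frac{1}{\frac{887673349}{1640801}} = \frac{1640801}{887673349}$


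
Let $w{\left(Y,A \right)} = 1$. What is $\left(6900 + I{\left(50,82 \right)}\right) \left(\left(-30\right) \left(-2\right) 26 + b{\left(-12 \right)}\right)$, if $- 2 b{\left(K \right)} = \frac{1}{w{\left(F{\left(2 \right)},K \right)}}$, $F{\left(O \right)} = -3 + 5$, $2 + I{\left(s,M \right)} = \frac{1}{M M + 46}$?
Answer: $\frac{145655618859}{13540} \approx 1.0757 \cdot 10^{7}$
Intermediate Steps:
$I{\left(s,M \right)} = -2 + \frac{1}{46 + M^{2}}$ ($I{\left(s,M \right)} = -2 + \frac{1}{M M + 46} = -2 + \frac{1}{M^{2} + 46} = -2 + \frac{1}{46 + M^{2}}$)
$F{\left(O \right)} = 2$
$b{\left(K \right)} = - \frac{1}{2}$ ($b{\left(K \right)} = - \frac{1}{2 \cdot 1} = \left(- \frac{1}{2}\right) 1 = - \frac{1}{2}$)
$\left(6900 + I{\left(50,82 \right)}\right) \left(\left(-30\right) \left(-2\right) 26 + b{\left(-12 \right)}\right) = \left(6900 + \frac{-91 - 2 \cdot 82^{2}}{46 + 82^{2}}\right) \left(\left(-30\right) \left(-2\right) 26 - \frac{1}{2}\right) = \left(6900 + \frac{-91 - 13448}{46 + 6724}\right) \left(60 \cdot 26 - \frac{1}{2}\right) = \left(6900 + \frac{-91 - 13448}{6770}\right) \left(1560 - \frac{1}{2}\right) = \left(6900 + \frac{1}{6770} \left(-13539\right)\right) \frac{3119}{2} = \left(6900 - \frac{13539}{6770}\right) \frac{3119}{2} = \frac{46699461}{6770} \cdot \frac{3119}{2} = \frac{145655618859}{13540}$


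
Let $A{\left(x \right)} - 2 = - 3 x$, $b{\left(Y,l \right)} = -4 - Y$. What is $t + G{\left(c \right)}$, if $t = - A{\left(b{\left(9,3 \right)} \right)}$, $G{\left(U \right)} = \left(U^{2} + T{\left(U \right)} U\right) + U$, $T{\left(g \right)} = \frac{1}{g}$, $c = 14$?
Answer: $170$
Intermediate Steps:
$G{\left(U \right)} = 1 + U + U^{2}$ ($G{\left(U \right)} = \left(U^{2} + \frac{U}{U}\right) + U = \left(U^{2} + 1\right) + U = \left(1 + U^{2}\right) + U = 1 + U + U^{2}$)
$A{\left(x \right)} = 2 - 3 x$
$t = -41$ ($t = - (2 - 3 \left(-4 - 9\right)) = - (2 - -39) = - (2 + 39) = \left(-1\right) 41 = -41$)
$t + G{\left(c \right)} = -41 + \left(1 + 14 \left(1 + 14\right)\right) = -41 + \left(1 + 14 \cdot 15\right) = -41 + \left(1 + 210\right) = -41 + 211 = 170$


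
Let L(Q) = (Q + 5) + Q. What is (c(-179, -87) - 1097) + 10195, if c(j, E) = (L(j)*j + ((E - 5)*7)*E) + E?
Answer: 128226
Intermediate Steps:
L(Q) = 5 + 2*Q (L(Q) = (5 + Q) + Q = 5 + 2*Q)
c(j, E) = E + E*(-35 + 7*E) + j*(5 + 2*j) (c(j, E) = ((5 + 2*j)*j + ((E - 5)*7)*E) + E = (j*(5 + 2*j) + ((-5 + E)*7)*E) + E = (j*(5 + 2*j) + (-35 + 7*E)*E) + E = (j*(5 + 2*j) + E*(-35 + 7*E)) + E = (E*(-35 + 7*E) + j*(5 + 2*j)) + E = E + E*(-35 + 7*E) + j*(5 + 2*j))
(c(-179, -87) - 1097) + 10195 = ((-34*(-87) + 7*(-87)² - 179*(5 + 2*(-179))) - 1097) + 10195 = ((2958 + 7*7569 - 179*(5 - 358)) - 1097) + 10195 = ((2958 + 52983 - 179*(-353)) - 1097) + 10195 = ((2958 + 52983 + 63187) - 1097) + 10195 = (119128 - 1097) + 10195 = 118031 + 10195 = 128226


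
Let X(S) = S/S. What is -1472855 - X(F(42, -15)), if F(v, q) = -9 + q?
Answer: -1472856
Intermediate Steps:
X(S) = 1
-1472855 - X(F(42, -15)) = -1472855 - 1*1 = -1472855 - 1 = -1472856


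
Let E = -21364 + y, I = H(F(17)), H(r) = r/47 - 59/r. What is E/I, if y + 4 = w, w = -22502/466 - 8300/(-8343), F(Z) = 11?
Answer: 21522500297045/5155273188 ≈ 4174.9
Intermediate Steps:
w = -91933193/1943919 (w = -22502*1/466 - 8300*(-1/8343) = -11251/233 + 8300/8343 = -91933193/1943919 ≈ -47.293)
y = -99708869/1943919 (y = -4 - 91933193/1943919 = -99708869/1943919 ≈ -51.293)
H(r) = -59/r + r/47 (H(r) = r*(1/47) - 59/r = r/47 - 59/r = -59/r + r/47)
I = -2652/517 (I = -59/11 + (1/47)*11 = -59*1/11 + 11/47 = -59/11 + 11/47 = -2652/517 ≈ -5.1296)
E = -41629594385/1943919 (E = -21364 - 99708869/1943919 = -41629594385/1943919 ≈ -21415.)
E/I = -41629594385/(1943919*(-2652/517)) = -41629594385/1943919*(-517/2652) = 21522500297045/5155273188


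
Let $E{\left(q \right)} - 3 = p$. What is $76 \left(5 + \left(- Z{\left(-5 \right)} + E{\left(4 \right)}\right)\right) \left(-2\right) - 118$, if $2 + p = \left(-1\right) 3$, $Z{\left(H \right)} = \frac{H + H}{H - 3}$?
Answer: $-384$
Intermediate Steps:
$Z{\left(H \right)} = \frac{2 H}{-3 + H}$
$p = -5$ ($p = -2 - 3 = -5$)
$E{\left(q \right)} = -2$ ($E{\left(q \right)} = 3 - 5 = -2$)
$76 \left(5 + \left(- Z{\left(-5 \right)} + E{\left(4 \right)}\right)\right) \left(-2\right) - 118 = 76 \left(5 - \left(2 + 2 \left(-5\right) \frac{1}{-3 - 5}\right)\right) \left(-2\right) - 118 = 76 \left(5 - \left(2 + 2 \left(-5\right) \frac{1}{-8}\right)\right) \left(-2\right) - 118 = 76 \left(5 - \left(2 + 2 \left(-5\right) \left(- \frac{1}{8}\right)\right)\right) \left(-2\right) - 118 = 76 \left(5 - \frac{13}{4}\right) \left(-2\right) - 118 = 76 \cdot \frac{7}{4} \left(-2\right) - 118 = 76 \left(- \frac{7}{2}\right) - 118 = -266 - 118 = -384$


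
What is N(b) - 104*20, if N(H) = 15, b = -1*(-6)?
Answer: -2065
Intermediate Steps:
b = 6
N(b) - 104*20 = 15 - 104*20 = 15 - 2080 = -2065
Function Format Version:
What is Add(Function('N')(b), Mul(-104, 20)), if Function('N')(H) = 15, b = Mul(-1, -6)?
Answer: -2065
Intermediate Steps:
b = 6
Add(Function('N')(b), Mul(-104, 20)) = Add(15, Mul(-104, 20)) = Add(15, -2080) = -2065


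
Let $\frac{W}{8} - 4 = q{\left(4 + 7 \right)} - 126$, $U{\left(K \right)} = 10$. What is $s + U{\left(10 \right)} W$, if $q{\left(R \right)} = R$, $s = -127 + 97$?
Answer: $-8910$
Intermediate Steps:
$s = -30$
$W = -888$ ($W = 32 + 8 \left(\left(4 + 7\right) - 126\right) = 32 + 8 \left(11 - 126\right) = 32 + 8 \left(-115\right) = 32 - 920 = -888$)
$s + U{\left(10 \right)} W = -30 + 10 \left(-888\right) = -30 - 8880 = -8910$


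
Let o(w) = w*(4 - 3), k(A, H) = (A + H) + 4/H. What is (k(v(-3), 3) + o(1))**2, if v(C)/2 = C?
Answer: 4/9 ≈ 0.44444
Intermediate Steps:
v(C) = 2*C
k(A, H) = A + H + 4/H
o(w) = w (o(w) = w*1 = w)
(k(v(-3), 3) + o(1))**2 = ((2*(-3) + 3 + 4/3) + 1)**2 = ((-6 + 3 + 4*(1/3)) + 1)**2 = ((-6 + 3 + 4/3) + 1)**2 = (-5/3 + 1)**2 = (-2/3)**2 = 4/9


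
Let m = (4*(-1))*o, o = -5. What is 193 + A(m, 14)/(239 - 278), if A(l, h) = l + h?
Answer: 7493/39 ≈ 192.13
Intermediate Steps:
m = 20 (m = (4*(-1))*(-5) = -4*(-5) = 20)
A(l, h) = h + l
193 + A(m, 14)/(239 - 278) = 193 + (14 + 20)/(239 - 278) = 193 + 34/(-39) = 193 + 34*(-1/39) = 193 - 34/39 = 7493/39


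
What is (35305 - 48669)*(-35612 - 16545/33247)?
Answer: 15823092387076/33247 ≈ 4.7593e+8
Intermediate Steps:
(35305 - 48669)*(-35612 - 16545/33247) = -13364*(-35612 - 16545*1/33247) = -13364*(-35612 - 16545/33247) = -13364*(-1184008709/33247) = 15823092387076/33247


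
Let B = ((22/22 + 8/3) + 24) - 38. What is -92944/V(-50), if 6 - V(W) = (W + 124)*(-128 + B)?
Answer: -34854/3841 ≈ -9.0742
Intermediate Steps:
B = -31/3 (B = ((22*(1/22) + 8*(1/3)) + 24) - 38 = ((1 + 8/3) + 24) - 38 = (11/3 + 24) - 38 = 83/3 - 38 = -31/3 ≈ -10.333)
V(W) = 51478/3 + 415*W/3 (V(W) = 6 - (W + 124)*(-128 - 31/3) = 6 - (124 + W)*(-415)/3 = 6 - (-51460/3 - 415*W/3) = 6 + (51460/3 + 415*W/3) = 51478/3 + 415*W/3)
-92944/V(-50) = -92944/(51478/3 + (415/3)*(-50)) = -92944/(51478/3 - 20750/3) = -92944/30728/3 = -92944*3/30728 = -34854/3841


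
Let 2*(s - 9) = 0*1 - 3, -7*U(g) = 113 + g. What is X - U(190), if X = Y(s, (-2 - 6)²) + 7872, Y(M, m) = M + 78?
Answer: 112011/14 ≈ 8000.8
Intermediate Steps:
U(g) = -113/7 - g/7 (U(g) = -(113 + g)/7 = -113/7 - g/7)
s = 15/2 (s = 9 + (0*1 - 3)/2 = 9 + (0 - 3)/2 = 9 + (½)*(-3) = 9 - 3/2 = 15/2 ≈ 7.5000)
Y(M, m) = 78 + M
X = 15915/2 (X = (78 + 15/2) + 7872 = 171/2 + 7872 = 15915/2 ≈ 7957.5)
X - U(190) = 15915/2 - (-113/7 - ⅐*190) = 15915/2 - (-113/7 - 190/7) = 15915/2 - 1*(-303/7) = 15915/2 + 303/7 = 112011/14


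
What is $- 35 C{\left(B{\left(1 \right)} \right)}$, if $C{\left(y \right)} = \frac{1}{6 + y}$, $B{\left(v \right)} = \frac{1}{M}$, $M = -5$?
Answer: $- \frac{175}{29} \approx -6.0345$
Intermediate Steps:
$B{\left(v \right)} = - \frac{1}{5}$ ($B{\left(v \right)} = \frac{1}{-5} = - \frac{1}{5}$)
$- 35 C{\left(B{\left(1 \right)} \right)} = - \frac{35}{6 - \frac{1}{5}} = - \frac{35}{\frac{29}{5}} = \left(-35\right) \frac{5}{29} = - \frac{175}{29}$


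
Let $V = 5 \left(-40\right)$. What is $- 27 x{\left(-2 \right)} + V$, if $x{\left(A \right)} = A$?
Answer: $-146$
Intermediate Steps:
$V = -200$
$- 27 x{\left(-2 \right)} + V = \left(-27\right) \left(-2\right) - 200 = 54 - 200 = -146$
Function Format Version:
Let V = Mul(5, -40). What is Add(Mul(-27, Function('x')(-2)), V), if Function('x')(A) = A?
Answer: -146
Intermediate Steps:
V = -200
Add(Mul(-27, Function('x')(-2)), V) = Add(Mul(-27, -2), -200) = Add(54, -200) = -146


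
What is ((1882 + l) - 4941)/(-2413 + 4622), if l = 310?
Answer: -2749/2209 ≈ -1.2445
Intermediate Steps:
((1882 + l) - 4941)/(-2413 + 4622) = ((1882 + 310) - 4941)/(-2413 + 4622) = (2192 - 4941)/2209 = -2749*1/2209 = -2749/2209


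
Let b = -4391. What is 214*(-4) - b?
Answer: 3535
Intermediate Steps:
214*(-4) - b = 214*(-4) - 1*(-4391) = -856 + 4391 = 3535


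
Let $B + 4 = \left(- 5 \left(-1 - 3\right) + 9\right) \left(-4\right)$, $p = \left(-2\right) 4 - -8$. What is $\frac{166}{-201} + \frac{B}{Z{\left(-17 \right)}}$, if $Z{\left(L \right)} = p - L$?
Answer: $- \frac{26942}{3417} \approx -7.8847$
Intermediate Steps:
$p = 0$ ($p = -8 + 8 = 0$)
$B = -120$ ($B = -4 + \left(- 5 \left(-1 - 3\right) + 9\right) \left(-4\right) = -4 + \left(\left(-5\right) \left(-4\right) + 9\right) \left(-4\right) = -4 + \left(20 + 9\right) \left(-4\right) = -4 + 29 \left(-4\right) = -4 - 116 = -120$)
$Z{\left(L \right)} = - L$ ($Z{\left(L \right)} = 0 - L = - L$)
$\frac{166}{-201} + \frac{B}{Z{\left(-17 \right)}} = \frac{166}{-201} - \frac{120}{\left(-1\right) \left(-17\right)} = 166 \left(- \frac{1}{201}\right) - \frac{120}{17} = - \frac{166}{201} - \frac{120}{17} = - \frac{26942}{3417}$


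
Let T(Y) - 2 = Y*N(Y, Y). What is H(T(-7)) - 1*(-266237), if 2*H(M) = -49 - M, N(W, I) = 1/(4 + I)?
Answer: 798631/3 ≈ 2.6621e+5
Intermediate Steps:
T(Y) = 2 + Y/(4 + Y)
H(M) = -49/2 - M/2 (H(M) = (-49 - M)/2 = -49/2 - M/2)
H(T(-7)) - 1*(-266237) = (-49/2 - (8 + 3*(-7))/(2*(4 - 7))) - 1*(-266237) = (-49/2 - (8 - 21)/(2*(-3))) + 266237 = (-49/2 - (-1)*(-13)/6) + 266237 = (-49/2 - 1/2*13/3) + 266237 = (-49/2 - 13/6) + 266237 = -80/3 + 266237 = 798631/3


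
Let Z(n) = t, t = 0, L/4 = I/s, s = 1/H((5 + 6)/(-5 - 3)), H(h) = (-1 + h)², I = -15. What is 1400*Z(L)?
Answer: 0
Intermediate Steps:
s = 64/361 (s = 1/((-1 + (5 + 6)/(-5 - 3))²) = 1/((-1 + 11/(-8))²) = 1/((-1 + 11*(-⅛))²) = 1/((-1 - 11/8)²) = 1/((-19/8)²) = 1/(361/64) = 64/361 ≈ 0.17729)
L = -5415/16 (L = 4*(-15/64/361) = 4*(-15*361/64) = 4*(-5415/64) = -5415/16 ≈ -338.44)
Z(n) = 0
1400*Z(L) = 1400*0 = 0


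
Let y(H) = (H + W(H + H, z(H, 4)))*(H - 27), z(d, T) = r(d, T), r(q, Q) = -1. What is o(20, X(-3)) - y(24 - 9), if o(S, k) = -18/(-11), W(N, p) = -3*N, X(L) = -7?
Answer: -9882/11 ≈ -898.36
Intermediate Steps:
z(d, T) = -1
y(H) = -5*H*(-27 + H) (y(H) = (H - 3*(H + H))*(H - 27) = (H - 6*H)*(-27 + H) = (-5*H)*(-27 + H) = -5*H*(-27 + H))
o(S, k) = 18/11 (o(S, k) = -18*(-1/11) = 18/11)
o(20, X(-3)) - y(24 - 9) = 18/11 - 5*(24 - 9)*(27 - (24 - 9)) = 18/11 - 5*15*(27 - 1*15) = 18/11 - 5*15*(27 - 15) = 18/11 - 5*15*12 = 18/11 - 1*900 = 18/11 - 900 = -9882/11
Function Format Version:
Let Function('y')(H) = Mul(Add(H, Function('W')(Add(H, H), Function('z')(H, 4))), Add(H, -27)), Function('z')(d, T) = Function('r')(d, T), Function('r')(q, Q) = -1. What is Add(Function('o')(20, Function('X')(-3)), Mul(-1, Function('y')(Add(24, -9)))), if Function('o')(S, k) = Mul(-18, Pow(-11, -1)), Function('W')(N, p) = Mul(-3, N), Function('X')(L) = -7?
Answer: Rational(-9882, 11) ≈ -898.36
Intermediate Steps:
Function('z')(d, T) = -1
Function('y')(H) = Mul(-5, H, Add(-27, H)) (Function('y')(H) = Mul(Add(H, Mul(-3, Add(H, H))), Add(H, -27)) = Mul(Add(H, Mul(-3, Mul(2, H))), Add(-27, H)) = Mul(Add(H, Mul(-6, H)), Add(-27, H)) = Mul(Mul(-5, H), Add(-27, H)) = Mul(-5, H, Add(-27, H)))
Function('o')(S, k) = Rational(18, 11) (Function('o')(S, k) = Mul(-18, Rational(-1, 11)) = Rational(18, 11))
Add(Function('o')(20, Function('X')(-3)), Mul(-1, Function('y')(Add(24, -9)))) = Add(Rational(18, 11), Mul(-1, Mul(5, Add(24, -9), Add(27, Mul(-1, Add(24, -9)))))) = Add(Rational(18, 11), Mul(-1, Mul(5, 15, Add(27, Mul(-1, 15))))) = Add(Rational(18, 11), Mul(-1, Mul(5, 15, Add(27, -15)))) = Add(Rational(18, 11), Mul(-1, Mul(5, 15, 12))) = Add(Rational(18, 11), Mul(-1, 900)) = Add(Rational(18, 11), -900) = Rational(-9882, 11)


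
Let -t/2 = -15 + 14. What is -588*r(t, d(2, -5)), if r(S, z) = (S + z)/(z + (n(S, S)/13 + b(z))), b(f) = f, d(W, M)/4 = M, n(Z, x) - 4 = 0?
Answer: -11466/43 ≈ -266.65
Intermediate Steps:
n(Z, x) = 4 (n(Z, x) = 4 + 0 = 4)
t = 2 (t = -2*(-15 + 14) = -2*(-1) = 2)
d(W, M) = 4*M
r(S, z) = (S + z)/(4/13 + 2*z) (r(S, z) = (S + z)/(z + (4/13 + z)) = (S + z)/(4/13 + 2*z))
-588*r(t, d(2, -5)) = -3822*(2 + 4*(-5))/(2 + 13*(4*(-5))) = -3822*(2 - 20)/(2 + 13*(-20)) = -3822*(-18)/(2 - 260) = -3822*(-18)/(-258) = -3822*(-1)*(-18)/258 = -588*39/86 = -11466/43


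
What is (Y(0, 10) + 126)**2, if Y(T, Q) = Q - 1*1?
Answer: 18225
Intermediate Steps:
Y(T, Q) = -1 + Q (Y(T, Q) = Q - 1 = -1 + Q)
(Y(0, 10) + 126)**2 = ((-1 + 10) + 126)**2 = (9 + 126)**2 = 135**2 = 18225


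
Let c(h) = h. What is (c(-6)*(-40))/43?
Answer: 240/43 ≈ 5.5814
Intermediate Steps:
(c(-6)*(-40))/43 = -6*(-40)/43 = 240*(1/43) = 240/43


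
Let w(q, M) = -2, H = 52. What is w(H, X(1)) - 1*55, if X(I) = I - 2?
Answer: -57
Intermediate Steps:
X(I) = -2 + I
w(H, X(1)) - 1*55 = -2 - 1*55 = -2 - 55 = -57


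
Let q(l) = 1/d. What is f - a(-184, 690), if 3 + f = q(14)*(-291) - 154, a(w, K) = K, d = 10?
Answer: -8761/10 ≈ -876.10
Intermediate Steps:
q(l) = 1/10
f = -1861/10 (f = -3 + ((1/10)*(-291) - 154) = -3 + (-291/10 - 154) = -3 - 1831/10 = -1861/10 ≈ -186.10)
f - a(-184, 690) = -1861/10 - 1*690 = -1861/10 - 690 = -8761/10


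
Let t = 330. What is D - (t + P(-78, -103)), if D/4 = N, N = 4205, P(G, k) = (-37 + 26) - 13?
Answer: 16514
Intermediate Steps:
P(G, k) = -24 (P(G, k) = -11 - 13 = -24)
D = 16820 (D = 4*4205 = 16820)
D - (t + P(-78, -103)) = 16820 - (330 - 24) = 16820 - 1*306 = 16820 - 306 = 16514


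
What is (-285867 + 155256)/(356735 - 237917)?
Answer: -43537/39606 ≈ -1.0993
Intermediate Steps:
(-285867 + 155256)/(356735 - 237917) = -130611/118818 = -130611*1/118818 = -43537/39606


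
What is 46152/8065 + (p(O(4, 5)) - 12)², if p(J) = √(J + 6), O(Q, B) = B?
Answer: 1296227/8065 - 24*√11 ≈ 81.124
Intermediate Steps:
p(J) = √(6 + J)
46152/8065 + (p(O(4, 5)) - 12)² = 46152/8065 + (√(6 + 5) - 12)² = 46152*(1/8065) + (√11 - 12)² = 46152/8065 + (-12 + √11)²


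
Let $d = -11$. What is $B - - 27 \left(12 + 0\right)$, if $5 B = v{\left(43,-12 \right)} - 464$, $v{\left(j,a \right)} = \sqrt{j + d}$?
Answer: $\frac{1156}{5} + \frac{4 \sqrt{2}}{5} \approx 232.33$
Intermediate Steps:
$v{\left(j,a \right)} = \sqrt{-11 + j}$ ($v{\left(j,a \right)} = \sqrt{j - 11} = \sqrt{-11 + j}$)
$B = - \frac{464}{5} + \frac{4 \sqrt{2}}{5}$ ($B = \frac{\sqrt{-11 + 43} - 464}{5} = \frac{\sqrt{32} - 464}{5} = \frac{4 \sqrt{2} - 464}{5} = \frac{-464 + 4 \sqrt{2}}{5} = - \frac{464}{5} + \frac{4 \sqrt{2}}{5} \approx -91.669$)
$B - - 27 \left(12 + 0\right) = \left(- \frac{464}{5} + \frac{4 \sqrt{2}}{5}\right) - - 27 \left(12 + 0\right) = \left(- \frac{464}{5} + \frac{4 \sqrt{2}}{5}\right) - \left(-27\right) 12 = \left(- \frac{464}{5} + \frac{4 \sqrt{2}}{5}\right) - -324 = \left(- \frac{464}{5} + \frac{4 \sqrt{2}}{5}\right) + 324 = \frac{1156}{5} + \frac{4 \sqrt{2}}{5}$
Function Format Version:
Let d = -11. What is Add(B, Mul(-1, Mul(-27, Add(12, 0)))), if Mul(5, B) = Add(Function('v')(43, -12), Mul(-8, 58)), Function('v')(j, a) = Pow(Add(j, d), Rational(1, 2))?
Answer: Add(Rational(1156, 5), Mul(Rational(4, 5), Pow(2, Rational(1, 2)))) ≈ 232.33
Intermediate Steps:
Function('v')(j, a) = Pow(Add(-11, j), Rational(1, 2)) (Function('v')(j, a) = Pow(Add(j, -11), Rational(1, 2)) = Pow(Add(-11, j), Rational(1, 2)))
B = Add(Rational(-464, 5), Mul(Rational(4, 5), Pow(2, Rational(1, 2)))) (B = Mul(Rational(1, 5), Add(Pow(Add(-11, 43), Rational(1, 2)), Mul(-8, 58))) = Mul(Rational(1, 5), Add(Pow(32, Rational(1, 2)), -464)) = Mul(Rational(1, 5), Add(Mul(4, Pow(2, Rational(1, 2))), -464)) = Mul(Rational(1, 5), Add(-464, Mul(4, Pow(2, Rational(1, 2))))) = Add(Rational(-464, 5), Mul(Rational(4, 5), Pow(2, Rational(1, 2)))) ≈ -91.669)
Add(B, Mul(-1, Mul(-27, Add(12, 0)))) = Add(Add(Rational(-464, 5), Mul(Rational(4, 5), Pow(2, Rational(1, 2)))), Mul(-1, Mul(-27, Add(12, 0)))) = Add(Add(Rational(-464, 5), Mul(Rational(4, 5), Pow(2, Rational(1, 2)))), Mul(-1, Mul(-27, 12))) = Add(Add(Rational(-464, 5), Mul(Rational(4, 5), Pow(2, Rational(1, 2)))), Mul(-1, -324)) = Add(Add(Rational(-464, 5), Mul(Rational(4, 5), Pow(2, Rational(1, 2)))), 324) = Add(Rational(1156, 5), Mul(Rational(4, 5), Pow(2, Rational(1, 2))))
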